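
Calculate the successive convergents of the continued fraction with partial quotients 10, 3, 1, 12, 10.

Using the convergent recurrence p_i = a_i*p_{i-1} + p_{i-2}, q_i = a_i*q_{i-1} + q_{i-2} with p_{-2}=0, p_{-1}=1, q_{-2}=1, q_{-1}=0:
  i=0: a_0=10, p_0 = 10*1 + 0 = 10, q_0 = 10*0 + 1 = 1.
  i=1: a_1=3, p_1 = 3*10 + 1 = 31, q_1 = 3*1 + 0 = 3.
  i=2: a_2=1, p_2 = 1*31 + 10 = 41, q_2 = 1*3 + 1 = 4.
  i=3: a_3=12, p_3 = 12*41 + 31 = 523, q_3 = 12*4 + 3 = 51.
  i=4: a_4=10, p_4 = 10*523 + 41 = 5271, q_4 = 10*51 + 4 = 514.

10/1, 31/3, 41/4, 523/51, 5271/514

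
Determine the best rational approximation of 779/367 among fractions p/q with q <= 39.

70/33

Expand x = 779/367 as a continued fraction with the Euclidean algorithm:
  779 = 2*367 + 45, so a_0 = 2.
  367 = 8*45 + 7, so a_1 = 8.
  45 = 6*7 + 3, so a_2 = 6.
  7 = 2*3 + 1, so a_3 = 2.
  3 = 3*1 + 0, so a_4 = 3.
so x = [2; 8, 6, 2, 3].
Convergents (p_i = a_i*p_{i-1} + p_{i-2}, q_i = a_i*q_{i-1} + q_{i-2} with p_{-2}=0, p_{-1}=1, q_{-2}=1, q_{-1}=0), until the denominator exceeds 39:
  i=0: a_0=2, p_0 = 2*1 + 0 = 2, q_0 = 2*0 + 1 = 1.
  i=1: a_1=8, p_1 = 8*2 + 1 = 17, q_1 = 8*1 + 0 = 8.
  i=2: a_2=6, p_2 = 6*17 + 2 = 104, q_2 = 6*8 + 1 = 49.
q_2 = 49 > 39, so the last convergent with denominator <= 39 is p_1/q_1 = 17/8.
The closest fraction with denominator <= 39 is either p_1/q_1 or the intermediate fraction (k*p_1 + p_0)/(k*q_1 + q_0) with the largest k >= 1 whose denominator stays <= 39; these approach x as k grows, and every other convergent or intermediate fraction in range is farther away.
Largest k: floor((39 - q_0)/q_1) = floor((39 - 1)/8) = 4.
That gives (4*17 + 2)/(4*8 + 1) = 70/33.
Compare the errors: |x - 17/8| = |779*8 - 17*367|/(367*8) = 7/2936, and |x - 70/33| = |779*33 - 70*367|/(367*33) = 17/12111.
Cross-multiplying, 17*2936 = 49912 < 84777 = 7*12111, so 17/12111 is smaller: the intermediate fraction 70/33 is closer to x than 17/8.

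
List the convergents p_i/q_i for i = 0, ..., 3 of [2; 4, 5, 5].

Using the convergent recurrence p_i = a_i*p_{i-1} + p_{i-2}, q_i = a_i*q_{i-1} + q_{i-2} with p_{-2}=0, p_{-1}=1, q_{-2}=1, q_{-1}=0:
  i=0: a_0=2, p_0 = 2*1 + 0 = 2, q_0 = 2*0 + 1 = 1.
  i=1: a_1=4, p_1 = 4*2 + 1 = 9, q_1 = 4*1 + 0 = 4.
  i=2: a_2=5, p_2 = 5*9 + 2 = 47, q_2 = 5*4 + 1 = 21.
  i=3: a_3=5, p_3 = 5*47 + 9 = 244, q_3 = 5*21 + 4 = 109.

2/1, 9/4, 47/21, 244/109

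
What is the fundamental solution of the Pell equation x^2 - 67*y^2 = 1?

First expand sqrt(67) as a continued fraction. With x_i = (sqrt(67) + m_i)/d_i and (m_0, d_0) = (0, 1): a_0 = floor(sqrt(67)) = 8, since 8^2 = 64 <= 67 < 81 = 9^2.
Iterate m_{i+1} = d_i*a_i - m_i, d_{i+1} = (67 - m_{i+1}^2)/d_i, a_{i+1} = floor((a_0 + m_{i+1})/d_{i+1}):
  m_1 = 1*8 - 0 = 8, d_1 = (67 - 8^2)/1 = 3/1 = 3, a_1 = floor((8 + 8)/3) = 5.
  m_2 = 3*5 - 8 = 7, d_2 = (67 - 7^2)/3 = 18/3 = 6, a_2 = floor((8 + 7)/6) = 2.
  m_3 = 6*2 - 7 = 5, d_3 = (67 - 5^2)/6 = 42/6 = 7, a_3 = floor((8 + 5)/7) = 1.
  m_4 = 7*1 - 5 = 2, d_4 = (67 - 2^2)/7 = 63/7 = 9, a_4 = floor((8 + 2)/9) = 1.
  m_5 = 9*1 - 2 = 7, d_5 = (67 - 7^2)/9 = 18/9 = 2, a_5 = floor((8 + 7)/2) = 7.
  m_6 = 2*7 - 7 = 7, d_6 = (67 - 7^2)/2 = 18/2 = 9, a_6 = floor((8 + 7)/9) = 1.
  m_7 = 9*1 - 7 = 2, d_7 = (67 - 2^2)/9 = 63/9 = 7, a_7 = floor((8 + 2)/7) = 1.
  m_8 = 7*1 - 2 = 5, d_8 = (67 - 5^2)/7 = 42/7 = 6, a_8 = floor((8 + 5)/6) = 2.
  m_9 = 6*2 - 5 = 7, d_9 = (67 - 7^2)/6 = 18/6 = 3, a_9 = floor((8 + 7)/3) = 5.
  m_10 = 3*5 - 7 = 8, d_10 = (67 - 8^2)/3 = 3/3 = 1, a_10 = floor((8 + 8)/1) = 16.
  m_11 = 1*16 - 8 = 8, d_11 = (67 - 8^2)/1 = 3/1 = 3: (m_11, d_11) = (m_1, d_1) = (8, 3), so from here the quotients repeat a_1, ..., a_10; the period length is 10.
So sqrt(67) = [8; (5, 2, 1, 1, 7, 1, 1, 2, 5, 16)] with period length k = 10.
k is even, so the fundamental solution of x^2 - 67y^2 = 1 is (p_{k-1}, q_{k-1}) = (p_9, q_9); compute convergents through index 9.
Convergents (p_i = a_i*p_{i-1} + p_{i-2}, q_i = a_i*q_{i-1} + q_{i-2} with p_{-2}=0, p_{-1}=1, q_{-2}=1, q_{-1}=0):
  i=0: a_0=8, p_0 = 8*1 + 0 = 8, q_0 = 8*0 + 1 = 1.
  i=1: a_1=5, p_1 = 5*8 + 1 = 41, q_1 = 5*1 + 0 = 5.
  i=2: a_2=2, p_2 = 2*41 + 8 = 90, q_2 = 2*5 + 1 = 11.
  i=3: a_3=1, p_3 = 1*90 + 41 = 131, q_3 = 1*11 + 5 = 16.
  i=4: a_4=1, p_4 = 1*131 + 90 = 221, q_4 = 1*16 + 11 = 27.
  i=5: a_5=7, p_5 = 7*221 + 131 = 1678, q_5 = 7*27 + 16 = 205.
  i=6: a_6=1, p_6 = 1*1678 + 221 = 1899, q_6 = 1*205 + 27 = 232.
  i=7: a_7=1, p_7 = 1*1899 + 1678 = 3577, q_7 = 1*232 + 205 = 437.
  i=8: a_8=2, p_8 = 2*3577 + 1899 = 9053, q_8 = 2*437 + 232 = 1106.
  i=9: a_9=5, p_9 = 5*9053 + 3577 = 48842, q_9 = 5*1106 + 437 = 5967.
Check: 48842^2 - 67*5967^2 = 2385540964 - 2385540963 = 1, so (x, y) = (48842, 5967) solves the equation, and by the theorem it is the least positive solution.

(x, y) = (48842, 5967)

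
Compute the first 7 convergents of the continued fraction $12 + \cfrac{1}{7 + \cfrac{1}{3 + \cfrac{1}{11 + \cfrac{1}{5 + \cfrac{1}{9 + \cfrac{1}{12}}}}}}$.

Using the convergent recurrence p_i = a_i*p_{i-1} + p_{i-2}, q_i = a_i*q_{i-1} + q_{i-2} with p_{-2}=0, p_{-1}=1, q_{-2}=1, q_{-1}=0:
  i=0: a_0=12, p_0 = 12*1 + 0 = 12, q_0 = 12*0 + 1 = 1.
  i=1: a_1=7, p_1 = 7*12 + 1 = 85, q_1 = 7*1 + 0 = 7.
  i=2: a_2=3, p_2 = 3*85 + 12 = 267, q_2 = 3*7 + 1 = 22.
  i=3: a_3=11, p_3 = 11*267 + 85 = 3022, q_3 = 11*22 + 7 = 249.
  i=4: a_4=5, p_4 = 5*3022 + 267 = 15377, q_4 = 5*249 + 22 = 1267.
  i=5: a_5=9, p_5 = 9*15377 + 3022 = 141415, q_5 = 9*1267 + 249 = 11652.
  i=6: a_6=12, p_6 = 12*141415 + 15377 = 1712357, q_6 = 12*11652 + 1267 = 141091.

12/1, 85/7, 267/22, 3022/249, 15377/1267, 141415/11652, 1712357/141091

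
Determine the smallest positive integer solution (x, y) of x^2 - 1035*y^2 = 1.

(x, y) = (1126, 35)

First expand sqrt(1035) as a continued fraction. With x_i = (sqrt(1035) + m_i)/d_i and (m_0, d_0) = (0, 1): a_0 = floor(sqrt(1035)) = 32, since 32^2 = 1024 <= 1035 < 1089 = 33^2.
Iterate m_{i+1} = d_i*a_i - m_i, d_{i+1} = (1035 - m_{i+1}^2)/d_i, a_{i+1} = floor((a_0 + m_{i+1})/d_{i+1}):
  m_1 = 1*32 - 0 = 32, d_1 = (1035 - 32^2)/1 = 11/1 = 11, a_1 = floor((32 + 32)/11) = 5.
  m_2 = 11*5 - 32 = 23, d_2 = (1035 - 23^2)/11 = 506/11 = 46, a_2 = floor((32 + 23)/46) = 1.
  m_3 = 46*1 - 23 = 23, d_3 = (1035 - 23^2)/46 = 506/46 = 11, a_3 = floor((32 + 23)/11) = 5.
  m_4 = 11*5 - 23 = 32, d_4 = (1035 - 32^2)/11 = 11/11 = 1, a_4 = floor((32 + 32)/1) = 64.
  m_5 = 1*64 - 32 = 32, d_5 = (1035 - 32^2)/1 = 11/1 = 11: (m_5, d_5) = (m_1, d_1) = (32, 11), so from here the quotients repeat a_1, ..., a_4; the period length is 4.
So sqrt(1035) = [32; (5, 1, 5, 64)] with period length k = 4.
k is even, so the fundamental solution of x^2 - 1035y^2 = 1 is (p_{k-1}, q_{k-1}) = (p_3, q_3); compute convergents through index 3.
Convergents (p_i = a_i*p_{i-1} + p_{i-2}, q_i = a_i*q_{i-1} + q_{i-2} with p_{-2}=0, p_{-1}=1, q_{-2}=1, q_{-1}=0):
  i=0: a_0=32, p_0 = 32*1 + 0 = 32, q_0 = 32*0 + 1 = 1.
  i=1: a_1=5, p_1 = 5*32 + 1 = 161, q_1 = 5*1 + 0 = 5.
  i=2: a_2=1, p_2 = 1*161 + 32 = 193, q_2 = 1*5 + 1 = 6.
  i=3: a_3=5, p_3 = 5*193 + 161 = 1126, q_3 = 5*6 + 5 = 35.
Check: 1126^2 - 1035*35^2 = 1267876 - 1267875 = 1, so (x, y) = (1126, 35) solves the equation, and by the theorem it is the least positive solution.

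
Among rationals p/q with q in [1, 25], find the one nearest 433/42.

134/13

Expand x = 433/42 as a continued fraction with the Euclidean algorithm:
  433 = 10*42 + 13, so a_0 = 10.
  42 = 3*13 + 3, so a_1 = 3.
  13 = 4*3 + 1, so a_2 = 4.
  3 = 3*1 + 0, so a_3 = 3.
so x = [10; 3, 4, 3].
Convergents (p_i = a_i*p_{i-1} + p_{i-2}, q_i = a_i*q_{i-1} + q_{i-2} with p_{-2}=0, p_{-1}=1, q_{-2}=1, q_{-1}=0), until the denominator exceeds 25:
  i=0: a_0=10, p_0 = 10*1 + 0 = 10, q_0 = 10*0 + 1 = 1.
  i=1: a_1=3, p_1 = 3*10 + 1 = 31, q_1 = 3*1 + 0 = 3.
  i=2: a_2=4, p_2 = 4*31 + 10 = 134, q_2 = 4*3 + 1 = 13.
  i=3: a_3=3, p_3 = 3*134 + 31 = 433, q_3 = 3*13 + 3 = 42.
q_3 = 42 > 25, so the last convergent with denominator <= 25 is p_2/q_2 = 134/13.
The closest fraction with denominator <= 25 is either p_2/q_2 or the intermediate fraction (k*p_2 + p_1)/(k*q_2 + q_1) with the largest k >= 1 whose denominator stays <= 25; these approach x as k grows, and every other convergent or intermediate fraction in range is farther away.
Largest k: floor((25 - q_1)/q_2) = floor((25 - 3)/13) = 1.
That gives (1*134 + 31)/(1*13 + 3) = 165/16.
Compare the errors: |x - 134/13| = |433*13 - 134*42|/(42*13) = 1/546, and |x - 165/16| = |433*16 - 165*42|/(42*16) = 2/672.
Cross-multiplying, 1*672 = 672 < 1092 = 2*546, so 1/546 is smaller: the convergent 134/13 is closer to x than 165/16.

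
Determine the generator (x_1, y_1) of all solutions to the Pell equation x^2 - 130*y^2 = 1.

First expand sqrt(130) as a continued fraction. With x_i = (sqrt(130) + m_i)/d_i and (m_0, d_0) = (0, 1): a_0 = floor(sqrt(130)) = 11, since 11^2 = 121 <= 130 < 144 = 12^2.
Iterate m_{i+1} = d_i*a_i - m_i, d_{i+1} = (130 - m_{i+1}^2)/d_i, a_{i+1} = floor((a_0 + m_{i+1})/d_{i+1}):
  m_1 = 1*11 - 0 = 11, d_1 = (130 - 11^2)/1 = 9/1 = 9, a_1 = floor((11 + 11)/9) = 2.
  m_2 = 9*2 - 11 = 7, d_2 = (130 - 7^2)/9 = 81/9 = 9, a_2 = floor((11 + 7)/9) = 2.
  m_3 = 9*2 - 7 = 11, d_3 = (130 - 11^2)/9 = 9/9 = 1, a_3 = floor((11 + 11)/1) = 22.
  m_4 = 1*22 - 11 = 11, d_4 = (130 - 11^2)/1 = 9/1 = 9: (m_4, d_4) = (m_1, d_1) = (11, 9), so from here the quotients repeat a_1, ..., a_3; the period length is 3.
So sqrt(130) = [11; (2, 2, 22)] with period length k = 3.
k is odd, so (p_{k-1}, q_{k-1}) only solves x^2 - 130y^2 = -1 and the fundamental solution of x^2 - 130y^2 = 1 is (p_{2k-1}, q_{2k-1}) = (p_5, q_5); compute convergents through index 5, running through the period twice.
Convergents (p_i = a_i*p_{i-1} + p_{i-2}, q_i = a_i*q_{i-1} + q_{i-2} with p_{-2}=0, p_{-1}=1, q_{-2}=1, q_{-1}=0):
  i=0: a_0=11, p_0 = 11*1 + 0 = 11, q_0 = 11*0 + 1 = 1.
  i=1: a_1=2, p_1 = 2*11 + 1 = 23, q_1 = 2*1 + 0 = 2.
  i=2: a_2=2, p_2 = 2*23 + 11 = 57, q_2 = 2*2 + 1 = 5.
  i=3: a_3=22, p_3 = 22*57 + 23 = 1277, q_3 = 22*5 + 2 = 112.
  i=4: a_4=2, p_4 = 2*1277 + 57 = 2611, q_4 = 2*112 + 5 = 229.
  i=5: a_5=2, p_5 = 2*2611 + 1277 = 6499, q_5 = 2*229 + 112 = 570.
Indeed p_2^2 - 130*q_2^2 = 3249 - 3250 = -1, not +1.
Check: 6499^2 - 130*570^2 = 42237001 - 42237000 = 1, so (x, y) = (6499, 570) solves the equation, and by the theorem it is the least positive solution.

(x, y) = (6499, 570)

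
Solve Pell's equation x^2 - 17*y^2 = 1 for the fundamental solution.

First expand sqrt(17) as a continued fraction. With x_i = (sqrt(17) + m_i)/d_i and (m_0, d_0) = (0, 1): a_0 = floor(sqrt(17)) = 4, since 4^2 = 16 <= 17 < 25 = 5^2.
Iterate m_{i+1} = d_i*a_i - m_i, d_{i+1} = (17 - m_{i+1}^2)/d_i, a_{i+1} = floor((a_0 + m_{i+1})/d_{i+1}):
  m_1 = 1*4 - 0 = 4, d_1 = (17 - 4^2)/1 = 1/1 = 1, a_1 = floor((4 + 4)/1) = 8.
  m_2 = 1*8 - 4 = 4, d_2 = (17 - 4^2)/1 = 1/1 = 1: (m_2, d_2) = (m_1, d_1) = (4, 1), so from here the quotient a_1 repeats; the period length is 1.
So sqrt(17) = [4; (8)] with period length k = 1.
k is odd, so (p_{k-1}, q_{k-1}) only solves x^2 - 17y^2 = -1 and the fundamental solution of x^2 - 17y^2 = 1 is (p_{2k-1}, q_{2k-1}) = (p_1, q_1); compute convergents through index 1, running through the period twice.
Convergents (p_i = a_i*p_{i-1} + p_{i-2}, q_i = a_i*q_{i-1} + q_{i-2} with p_{-2}=0, p_{-1}=1, q_{-2}=1, q_{-1}=0):
  i=0: a_0=4, p_0 = 4*1 + 0 = 4, q_0 = 4*0 + 1 = 1.
  i=1: a_1=8, p_1 = 8*4 + 1 = 33, q_1 = 8*1 + 0 = 8.
Indeed p_0^2 - 17*q_0^2 = 16 - 17 = -1, not +1.
Check: 33^2 - 17*8^2 = 1089 - 1088 = 1, so (x, y) = (33, 8) solves the equation, and by the theorem it is the least positive solution.

(x, y) = (33, 8)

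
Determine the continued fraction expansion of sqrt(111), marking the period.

Write x_i = (sqrt(111) + m_i)/d_i with (m_0, d_0) = (0, 1). a_0 = floor(sqrt(111)) = 10, since 10^2 = 100 <= 111 < 121 = 11^2.
Iterate m_{i+1} = d_i*a_i - m_i, d_{i+1} = (111 - m_{i+1}^2)/d_i, a_{i+1} = floor((a_0 + m_{i+1})/d_{i+1}):
  m_1 = 1*10 - 0 = 10, d_1 = (111 - 10^2)/1 = 11/1 = 11, a_1 = floor((10 + 10)/11) = 1.
  m_2 = 11*1 - 10 = 1, d_2 = (111 - 1^2)/11 = 110/11 = 10, a_2 = floor((10 + 1)/10) = 1.
  m_3 = 10*1 - 1 = 9, d_3 = (111 - 9^2)/10 = 30/10 = 3, a_3 = floor((10 + 9)/3) = 6.
  m_4 = 3*6 - 9 = 9, d_4 = (111 - 9^2)/3 = 30/3 = 10, a_4 = floor((10 + 9)/10) = 1.
  m_5 = 10*1 - 9 = 1, d_5 = (111 - 1^2)/10 = 110/10 = 11, a_5 = floor((10 + 1)/11) = 1.
  m_6 = 11*1 - 1 = 10, d_6 = (111 - 10^2)/11 = 11/11 = 1, a_6 = floor((10 + 10)/1) = 20.
  m_7 = 1*20 - 10 = 10, d_7 = (111 - 10^2)/1 = 11/1 = 11: (m_7, d_7) = (m_1, d_1) = (10, 11), so from here the quotients repeat a_1, ..., a_6; the period length is 6.
Hence the expansion of sqrt(111) is a_0 = 10 followed by the repeating block 1, 1, 6, 1, 1, 20 (period 6).

[10; (1, 1, 6, 1, 1, 20)]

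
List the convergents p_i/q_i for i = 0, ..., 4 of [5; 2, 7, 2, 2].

Using the convergent recurrence p_i = a_i*p_{i-1} + p_{i-2}, q_i = a_i*q_{i-1} + q_{i-2} with p_{-2}=0, p_{-1}=1, q_{-2}=1, q_{-1}=0:
  i=0: a_0=5, p_0 = 5*1 + 0 = 5, q_0 = 5*0 + 1 = 1.
  i=1: a_1=2, p_1 = 2*5 + 1 = 11, q_1 = 2*1 + 0 = 2.
  i=2: a_2=7, p_2 = 7*11 + 5 = 82, q_2 = 7*2 + 1 = 15.
  i=3: a_3=2, p_3 = 2*82 + 11 = 175, q_3 = 2*15 + 2 = 32.
  i=4: a_4=2, p_4 = 2*175 + 82 = 432, q_4 = 2*32 + 15 = 79.

5/1, 11/2, 82/15, 175/32, 432/79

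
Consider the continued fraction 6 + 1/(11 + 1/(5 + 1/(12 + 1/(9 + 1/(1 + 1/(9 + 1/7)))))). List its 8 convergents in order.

Using the convergent recurrence p_i = a_i*p_{i-1} + p_{i-2}, q_i = a_i*q_{i-1} + q_{i-2} with p_{-2}=0, p_{-1}=1, q_{-2}=1, q_{-1}=0:
  i=0: a_0=6, p_0 = 6*1 + 0 = 6, q_0 = 6*0 + 1 = 1.
  i=1: a_1=11, p_1 = 11*6 + 1 = 67, q_1 = 11*1 + 0 = 11.
  i=2: a_2=5, p_2 = 5*67 + 6 = 341, q_2 = 5*11 + 1 = 56.
  i=3: a_3=12, p_3 = 12*341 + 67 = 4159, q_3 = 12*56 + 11 = 683.
  i=4: a_4=9, p_4 = 9*4159 + 341 = 37772, q_4 = 9*683 + 56 = 6203.
  i=5: a_5=1, p_5 = 1*37772 + 4159 = 41931, q_5 = 1*6203 + 683 = 6886.
  i=6: a_6=9, p_6 = 9*41931 + 37772 = 415151, q_6 = 9*6886 + 6203 = 68177.
  i=7: a_7=7, p_7 = 7*415151 + 41931 = 2947988, q_7 = 7*68177 + 6886 = 484125.

6/1, 67/11, 341/56, 4159/683, 37772/6203, 41931/6886, 415151/68177, 2947988/484125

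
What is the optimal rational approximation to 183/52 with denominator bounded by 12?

7/2

Expand x = 183/52 as a continued fraction with the Euclidean algorithm:
  183 = 3*52 + 27, so a_0 = 3.
  52 = 1*27 + 25, so a_1 = 1.
  27 = 1*25 + 2, so a_2 = 1.
  25 = 12*2 + 1, so a_3 = 12.
  2 = 2*1 + 0, so a_4 = 2.
so x = [3; 1, 1, 12, 2].
Convergents (p_i = a_i*p_{i-1} + p_{i-2}, q_i = a_i*q_{i-1} + q_{i-2} with p_{-2}=0, p_{-1}=1, q_{-2}=1, q_{-1}=0), until the denominator exceeds 12:
  i=0: a_0=3, p_0 = 3*1 + 0 = 3, q_0 = 3*0 + 1 = 1.
  i=1: a_1=1, p_1 = 1*3 + 1 = 4, q_1 = 1*1 + 0 = 1.
  i=2: a_2=1, p_2 = 1*4 + 3 = 7, q_2 = 1*1 + 1 = 2.
  i=3: a_3=12, p_3 = 12*7 + 4 = 88, q_3 = 12*2 + 1 = 25.
q_3 = 25 > 12, so the last convergent with denominator <= 12 is p_2/q_2 = 7/2.
The closest fraction with denominator <= 12 is either p_2/q_2 or the intermediate fraction (k*p_2 + p_1)/(k*q_2 + q_1) with the largest k >= 1 whose denominator stays <= 12; these approach x as k grows, and every other convergent or intermediate fraction in range is farther away.
Largest k: floor((12 - q_1)/q_2) = floor((12 - 1)/2) = 5.
That gives (5*7 + 4)/(5*2 + 1) = 39/11.
Compare the errors: |x - 7/2| = |183*2 - 7*52|/(52*2) = 2/104, and |x - 39/11| = |183*11 - 39*52|/(52*11) = 15/572.
Cross-multiplying, 2*572 = 1144 < 1560 = 15*104, so 2/104 is smaller: the convergent 7/2 is closer to x than 39/11.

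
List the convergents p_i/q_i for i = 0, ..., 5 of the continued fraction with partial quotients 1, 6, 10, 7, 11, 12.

Using the convergent recurrence p_i = a_i*p_{i-1} + p_{i-2}, q_i = a_i*q_{i-1} + q_{i-2} with p_{-2}=0, p_{-1}=1, q_{-2}=1, q_{-1}=0:
  i=0: a_0=1, p_0 = 1*1 + 0 = 1, q_0 = 1*0 + 1 = 1.
  i=1: a_1=6, p_1 = 6*1 + 1 = 7, q_1 = 6*1 + 0 = 6.
  i=2: a_2=10, p_2 = 10*7 + 1 = 71, q_2 = 10*6 + 1 = 61.
  i=3: a_3=7, p_3 = 7*71 + 7 = 504, q_3 = 7*61 + 6 = 433.
  i=4: a_4=11, p_4 = 11*504 + 71 = 5615, q_4 = 11*433 + 61 = 4824.
  i=5: a_5=12, p_5 = 12*5615 + 504 = 67884, q_5 = 12*4824 + 433 = 58321.

1/1, 7/6, 71/61, 504/433, 5615/4824, 67884/58321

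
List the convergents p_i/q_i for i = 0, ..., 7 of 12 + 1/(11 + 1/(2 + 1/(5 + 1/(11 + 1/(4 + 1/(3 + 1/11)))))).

12/1, 133/11, 278/23, 1523/126, 17031/1409, 69647/5762, 225972/18695, 2555339/211407

Using the convergent recurrence p_i = a_i*p_{i-1} + p_{i-2}, q_i = a_i*q_{i-1} + q_{i-2} with p_{-2}=0, p_{-1}=1, q_{-2}=1, q_{-1}=0:
  i=0: a_0=12, p_0 = 12*1 + 0 = 12, q_0 = 12*0 + 1 = 1.
  i=1: a_1=11, p_1 = 11*12 + 1 = 133, q_1 = 11*1 + 0 = 11.
  i=2: a_2=2, p_2 = 2*133 + 12 = 278, q_2 = 2*11 + 1 = 23.
  i=3: a_3=5, p_3 = 5*278 + 133 = 1523, q_3 = 5*23 + 11 = 126.
  i=4: a_4=11, p_4 = 11*1523 + 278 = 17031, q_4 = 11*126 + 23 = 1409.
  i=5: a_5=4, p_5 = 4*17031 + 1523 = 69647, q_5 = 4*1409 + 126 = 5762.
  i=6: a_6=3, p_6 = 3*69647 + 17031 = 225972, q_6 = 3*5762 + 1409 = 18695.
  i=7: a_7=11, p_7 = 11*225972 + 69647 = 2555339, q_7 = 11*18695 + 5762 = 211407.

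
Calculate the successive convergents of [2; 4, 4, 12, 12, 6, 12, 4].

Using the convergent recurrence p_i = a_i*p_{i-1} + p_{i-2}, q_i = a_i*q_{i-1} + q_{i-2} with p_{-2}=0, p_{-1}=1, q_{-2}=1, q_{-1}=0:
  i=0: a_0=2, p_0 = 2*1 + 0 = 2, q_0 = 2*0 + 1 = 1.
  i=1: a_1=4, p_1 = 4*2 + 1 = 9, q_1 = 4*1 + 0 = 4.
  i=2: a_2=4, p_2 = 4*9 + 2 = 38, q_2 = 4*4 + 1 = 17.
  i=3: a_3=12, p_3 = 12*38 + 9 = 465, q_3 = 12*17 + 4 = 208.
  i=4: a_4=12, p_4 = 12*465 + 38 = 5618, q_4 = 12*208 + 17 = 2513.
  i=5: a_5=6, p_5 = 6*5618 + 465 = 34173, q_5 = 6*2513 + 208 = 15286.
  i=6: a_6=12, p_6 = 12*34173 + 5618 = 415694, q_6 = 12*15286 + 2513 = 185945.
  i=7: a_7=4, p_7 = 4*415694 + 34173 = 1696949, q_7 = 4*185945 + 15286 = 759066.

2/1, 9/4, 38/17, 465/208, 5618/2513, 34173/15286, 415694/185945, 1696949/759066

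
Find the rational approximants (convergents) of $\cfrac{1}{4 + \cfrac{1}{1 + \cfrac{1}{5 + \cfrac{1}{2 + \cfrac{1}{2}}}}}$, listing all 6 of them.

Using the convergent recurrence p_i = a_i*p_{i-1} + p_{i-2}, q_i = a_i*q_{i-1} + q_{i-2} with p_{-2}=0, p_{-1}=1, q_{-2}=1, q_{-1}=0:
  i=0: a_0=0, p_0 = 0*1 + 0 = 0, q_0 = 0*0 + 1 = 1.
  i=1: a_1=4, p_1 = 4*0 + 1 = 1, q_1 = 4*1 + 0 = 4.
  i=2: a_2=1, p_2 = 1*1 + 0 = 1, q_2 = 1*4 + 1 = 5.
  i=3: a_3=5, p_3 = 5*1 + 1 = 6, q_3 = 5*5 + 4 = 29.
  i=4: a_4=2, p_4 = 2*6 + 1 = 13, q_4 = 2*29 + 5 = 63.
  i=5: a_5=2, p_5 = 2*13 + 6 = 32, q_5 = 2*63 + 29 = 155.

0/1, 1/4, 1/5, 6/29, 13/63, 32/155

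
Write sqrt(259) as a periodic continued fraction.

[16; (10, 1, 2, 3, 4, 3, 2, 1, 10, 32)]

Write x_i = (sqrt(259) + m_i)/d_i with (m_0, d_0) = (0, 1). a_0 = floor(sqrt(259)) = 16, since 16^2 = 256 <= 259 < 289 = 17^2.
Iterate m_{i+1} = d_i*a_i - m_i, d_{i+1} = (259 - m_{i+1}^2)/d_i, a_{i+1} = floor((a_0 + m_{i+1})/d_{i+1}):
  m_1 = 1*16 - 0 = 16, d_1 = (259 - 16^2)/1 = 3/1 = 3, a_1 = floor((16 + 16)/3) = 10.
  m_2 = 3*10 - 16 = 14, d_2 = (259 - 14^2)/3 = 63/3 = 21, a_2 = floor((16 + 14)/21) = 1.
  m_3 = 21*1 - 14 = 7, d_3 = (259 - 7^2)/21 = 210/21 = 10, a_3 = floor((16 + 7)/10) = 2.
  m_4 = 10*2 - 7 = 13, d_4 = (259 - 13^2)/10 = 90/10 = 9, a_4 = floor((16 + 13)/9) = 3.
  m_5 = 9*3 - 13 = 14, d_5 = (259 - 14^2)/9 = 63/9 = 7, a_5 = floor((16 + 14)/7) = 4.
  m_6 = 7*4 - 14 = 14, d_6 = (259 - 14^2)/7 = 63/7 = 9, a_6 = floor((16 + 14)/9) = 3.
  m_7 = 9*3 - 14 = 13, d_7 = (259 - 13^2)/9 = 90/9 = 10, a_7 = floor((16 + 13)/10) = 2.
  m_8 = 10*2 - 13 = 7, d_8 = (259 - 7^2)/10 = 210/10 = 21, a_8 = floor((16 + 7)/21) = 1.
  m_9 = 21*1 - 7 = 14, d_9 = (259 - 14^2)/21 = 63/21 = 3, a_9 = floor((16 + 14)/3) = 10.
  m_10 = 3*10 - 14 = 16, d_10 = (259 - 16^2)/3 = 3/3 = 1, a_10 = floor((16 + 16)/1) = 32.
  m_11 = 1*32 - 16 = 16, d_11 = (259 - 16^2)/1 = 3/1 = 3: (m_11, d_11) = (m_1, d_1) = (16, 3), so from here the quotients repeat a_1, ..., a_10; the period length is 10.
Hence the expansion of sqrt(259) is a_0 = 16 followed by the repeating block 10, 1, 2, 3, 4, 3, 2, 1, 10, 32 (period 10).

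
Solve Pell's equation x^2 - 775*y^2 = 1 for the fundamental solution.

First expand sqrt(775) as a continued fraction. With x_i = (sqrt(775) + m_i)/d_i and (m_0, d_0) = (0, 1): a_0 = floor(sqrt(775)) = 27, since 27^2 = 729 <= 775 < 784 = 28^2.
Iterate m_{i+1} = d_i*a_i - m_i, d_{i+1} = (775 - m_{i+1}^2)/d_i, a_{i+1} = floor((a_0 + m_{i+1})/d_{i+1}):
  m_1 = 1*27 - 0 = 27, d_1 = (775 - 27^2)/1 = 46/1 = 46, a_1 = floor((27 + 27)/46) = 1.
  m_2 = 46*1 - 27 = 19, d_2 = (775 - 19^2)/46 = 414/46 = 9, a_2 = floor((27 + 19)/9) = 5.
  m_3 = 9*5 - 19 = 26, d_3 = (775 - 26^2)/9 = 99/9 = 11, a_3 = floor((27 + 26)/11) = 4.
  m_4 = 11*4 - 26 = 18, d_4 = (775 - 18^2)/11 = 451/11 = 41, a_4 = floor((27 + 18)/41) = 1.
  m_5 = 41*1 - 18 = 23, d_5 = (775 - 23^2)/41 = 246/41 = 6, a_5 = floor((27 + 23)/6) = 8.
  m_6 = 6*8 - 23 = 25, d_6 = (775 - 25^2)/6 = 150/6 = 25, a_6 = floor((27 + 25)/25) = 2.
  m_7 = 25*2 - 25 = 25, d_7 = (775 - 25^2)/25 = 150/25 = 6, a_7 = floor((27 + 25)/6) = 8.
  m_8 = 6*8 - 25 = 23, d_8 = (775 - 23^2)/6 = 246/6 = 41, a_8 = floor((27 + 23)/41) = 1.
  m_9 = 41*1 - 23 = 18, d_9 = (775 - 18^2)/41 = 451/41 = 11, a_9 = floor((27 + 18)/11) = 4.
  m_10 = 11*4 - 18 = 26, d_10 = (775 - 26^2)/11 = 99/11 = 9, a_10 = floor((27 + 26)/9) = 5.
  m_11 = 9*5 - 26 = 19, d_11 = (775 - 19^2)/9 = 414/9 = 46, a_11 = floor((27 + 19)/46) = 1.
  m_12 = 46*1 - 19 = 27, d_12 = (775 - 27^2)/46 = 46/46 = 1, a_12 = floor((27 + 27)/1) = 54.
  m_13 = 1*54 - 27 = 27, d_13 = (775 - 27^2)/1 = 46/1 = 46: (m_13, d_13) = (m_1, d_1) = (27, 46), so from here the quotients repeat a_1, ..., a_12; the period length is 12.
So sqrt(775) = [27; (1, 5, 4, 1, 8, 2, 8, 1, 4, 5, 1, 54)] with period length k = 12.
k is even, so the fundamental solution of x^2 - 775y^2 = 1 is (p_{k-1}, q_{k-1}) = (p_11, q_11); compute convergents through index 11.
Convergents (p_i = a_i*p_{i-1} + p_{i-2}, q_i = a_i*q_{i-1} + q_{i-2} with p_{-2}=0, p_{-1}=1, q_{-2}=1, q_{-1}=0):
  i=0: a_0=27, p_0 = 27*1 + 0 = 27, q_0 = 27*0 + 1 = 1.
  i=1: a_1=1, p_1 = 1*27 + 1 = 28, q_1 = 1*1 + 0 = 1.
  i=2: a_2=5, p_2 = 5*28 + 27 = 167, q_2 = 5*1 + 1 = 6.
  i=3: a_3=4, p_3 = 4*167 + 28 = 696, q_3 = 4*6 + 1 = 25.
  i=4: a_4=1, p_4 = 1*696 + 167 = 863, q_4 = 1*25 + 6 = 31.
  i=5: a_5=8, p_5 = 8*863 + 696 = 7600, q_5 = 8*31 + 25 = 273.
  i=6: a_6=2, p_6 = 2*7600 + 863 = 16063, q_6 = 2*273 + 31 = 577.
  i=7: a_7=8, p_7 = 8*16063 + 7600 = 136104, q_7 = 8*577 + 273 = 4889.
  i=8: a_8=1, p_8 = 1*136104 + 16063 = 152167, q_8 = 1*4889 + 577 = 5466.
  i=9: a_9=4, p_9 = 4*152167 + 136104 = 744772, q_9 = 4*5466 + 4889 = 26753.
  i=10: a_10=5, p_10 = 5*744772 + 152167 = 3876027, q_10 = 5*26753 + 5466 = 139231.
  i=11: a_11=1, p_11 = 1*3876027 + 744772 = 4620799, q_11 = 1*139231 + 26753 = 165984.
Check: 4620799^2 - 775*165984^2 = 21351783398401 - 21351783398400 = 1, so (x, y) = (4620799, 165984) solves the equation, and by the theorem it is the least positive solution.

(x, y) = (4620799, 165984)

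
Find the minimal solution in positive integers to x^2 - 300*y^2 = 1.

(x, y) = (1351, 78)

First expand sqrt(300) as a continued fraction. With x_i = (sqrt(300) + m_i)/d_i and (m_0, d_0) = (0, 1): a_0 = floor(sqrt(300)) = 17, since 17^2 = 289 <= 300 < 324 = 18^2.
Iterate m_{i+1} = d_i*a_i - m_i, d_{i+1} = (300 - m_{i+1}^2)/d_i, a_{i+1} = floor((a_0 + m_{i+1})/d_{i+1}):
  m_1 = 1*17 - 0 = 17, d_1 = (300 - 17^2)/1 = 11/1 = 11, a_1 = floor((17 + 17)/11) = 3.
  m_2 = 11*3 - 17 = 16, d_2 = (300 - 16^2)/11 = 44/11 = 4, a_2 = floor((17 + 16)/4) = 8.
  m_3 = 4*8 - 16 = 16, d_3 = (300 - 16^2)/4 = 44/4 = 11, a_3 = floor((17 + 16)/11) = 3.
  m_4 = 11*3 - 16 = 17, d_4 = (300 - 17^2)/11 = 11/11 = 1, a_4 = floor((17 + 17)/1) = 34.
  m_5 = 1*34 - 17 = 17, d_5 = (300 - 17^2)/1 = 11/1 = 11: (m_5, d_5) = (m_1, d_1) = (17, 11), so from here the quotients repeat a_1, ..., a_4; the period length is 4.
So sqrt(300) = [17; (3, 8, 3, 34)] with period length k = 4.
k is even, so the fundamental solution of x^2 - 300y^2 = 1 is (p_{k-1}, q_{k-1}) = (p_3, q_3); compute convergents through index 3.
Convergents (p_i = a_i*p_{i-1} + p_{i-2}, q_i = a_i*q_{i-1} + q_{i-2} with p_{-2}=0, p_{-1}=1, q_{-2}=1, q_{-1}=0):
  i=0: a_0=17, p_0 = 17*1 + 0 = 17, q_0 = 17*0 + 1 = 1.
  i=1: a_1=3, p_1 = 3*17 + 1 = 52, q_1 = 3*1 + 0 = 3.
  i=2: a_2=8, p_2 = 8*52 + 17 = 433, q_2 = 8*3 + 1 = 25.
  i=3: a_3=3, p_3 = 3*433 + 52 = 1351, q_3 = 3*25 + 3 = 78.
Check: 1351^2 - 300*78^2 = 1825201 - 1825200 = 1, so (x, y) = (1351, 78) solves the equation, and by the theorem it is the least positive solution.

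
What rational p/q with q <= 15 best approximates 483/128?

49/13

Expand x = 483/128 as a continued fraction with the Euclidean algorithm:
  483 = 3*128 + 99, so a_0 = 3.
  128 = 1*99 + 29, so a_1 = 1.
  99 = 3*29 + 12, so a_2 = 3.
  29 = 2*12 + 5, so a_3 = 2.
  12 = 2*5 + 2, so a_4 = 2.
  5 = 2*2 + 1, so a_5 = 2.
  2 = 2*1 + 0, so a_6 = 2.
so x = [3; 1, 3, 2, 2, 2, 2].
Convergents (p_i = a_i*p_{i-1} + p_{i-2}, q_i = a_i*q_{i-1} + q_{i-2} with p_{-2}=0, p_{-1}=1, q_{-2}=1, q_{-1}=0), until the denominator exceeds 15:
  i=0: a_0=3, p_0 = 3*1 + 0 = 3, q_0 = 3*0 + 1 = 1.
  i=1: a_1=1, p_1 = 1*3 + 1 = 4, q_1 = 1*1 + 0 = 1.
  i=2: a_2=3, p_2 = 3*4 + 3 = 15, q_2 = 3*1 + 1 = 4.
  i=3: a_3=2, p_3 = 2*15 + 4 = 34, q_3 = 2*4 + 1 = 9.
  i=4: a_4=2, p_4 = 2*34 + 15 = 83, q_4 = 2*9 + 4 = 22.
q_4 = 22 > 15, so the last convergent with denominator <= 15 is p_3/q_3 = 34/9.
The closest fraction with denominator <= 15 is either p_3/q_3 or the intermediate fraction (k*p_3 + p_2)/(k*q_3 + q_2) with the largest k >= 1 whose denominator stays <= 15; these approach x as k grows, and every other convergent or intermediate fraction in range is farther away.
Largest k: floor((15 - q_2)/q_3) = floor((15 - 4)/9) = 1.
That gives (1*34 + 15)/(1*9 + 4) = 49/13.
Compare the errors: |x - 34/9| = |483*9 - 34*128|/(128*9) = 5/1152, and |x - 49/13| = |483*13 - 49*128|/(128*13) = 7/1664.
Cross-multiplying, 7*1152 = 8064 < 8320 = 5*1664, so 7/1664 is smaller: the intermediate fraction 49/13 is closer to x than 34/9.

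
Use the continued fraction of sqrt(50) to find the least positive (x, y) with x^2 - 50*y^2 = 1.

First expand sqrt(50) as a continued fraction. With x_i = (sqrt(50) + m_i)/d_i and (m_0, d_0) = (0, 1): a_0 = floor(sqrt(50)) = 7, since 7^2 = 49 <= 50 < 64 = 8^2.
Iterate m_{i+1} = d_i*a_i - m_i, d_{i+1} = (50 - m_{i+1}^2)/d_i, a_{i+1} = floor((a_0 + m_{i+1})/d_{i+1}):
  m_1 = 1*7 - 0 = 7, d_1 = (50 - 7^2)/1 = 1/1 = 1, a_1 = floor((7 + 7)/1) = 14.
  m_2 = 1*14 - 7 = 7, d_2 = (50 - 7^2)/1 = 1/1 = 1: (m_2, d_2) = (m_1, d_1) = (7, 1), so from here the quotient a_1 repeats; the period length is 1.
So sqrt(50) = [7; (14)] with period length k = 1.
k is odd, so (p_{k-1}, q_{k-1}) only solves x^2 - 50y^2 = -1 and the fundamental solution of x^2 - 50y^2 = 1 is (p_{2k-1}, q_{2k-1}) = (p_1, q_1); compute convergents through index 1, running through the period twice.
Convergents (p_i = a_i*p_{i-1} + p_{i-2}, q_i = a_i*q_{i-1} + q_{i-2} with p_{-2}=0, p_{-1}=1, q_{-2}=1, q_{-1}=0):
  i=0: a_0=7, p_0 = 7*1 + 0 = 7, q_0 = 7*0 + 1 = 1.
  i=1: a_1=14, p_1 = 14*7 + 1 = 99, q_1 = 14*1 + 0 = 14.
Indeed p_0^2 - 50*q_0^2 = 49 - 50 = -1, not +1.
Check: 99^2 - 50*14^2 = 9801 - 9800 = 1, so (x, y) = (99, 14) solves the equation, and by the theorem it is the least positive solution.

(x, y) = (99, 14)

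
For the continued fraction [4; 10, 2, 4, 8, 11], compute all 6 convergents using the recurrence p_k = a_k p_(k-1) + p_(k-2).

4/1, 41/10, 86/21, 385/94, 3166/773, 35211/8597

Using the convergent recurrence p_i = a_i*p_{i-1} + p_{i-2}, q_i = a_i*q_{i-1} + q_{i-2} with p_{-2}=0, p_{-1}=1, q_{-2}=1, q_{-1}=0:
  i=0: a_0=4, p_0 = 4*1 + 0 = 4, q_0 = 4*0 + 1 = 1.
  i=1: a_1=10, p_1 = 10*4 + 1 = 41, q_1 = 10*1 + 0 = 10.
  i=2: a_2=2, p_2 = 2*41 + 4 = 86, q_2 = 2*10 + 1 = 21.
  i=3: a_3=4, p_3 = 4*86 + 41 = 385, q_3 = 4*21 + 10 = 94.
  i=4: a_4=8, p_4 = 8*385 + 86 = 3166, q_4 = 8*94 + 21 = 773.
  i=5: a_5=11, p_5 = 11*3166 + 385 = 35211, q_5 = 11*773 + 94 = 8597.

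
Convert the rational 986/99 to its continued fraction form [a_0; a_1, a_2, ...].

[9; 1, 23, 1, 3]

Run the Euclidean algorithm on 986 and 99; the successive quotients are the partial quotients a_0, a_1, ... (each step inverts the fractional part left over by the previous one):
  986 = 9*99 + 95, so a_0 = 9.
  99 = 1*95 + 4, so a_1 = 1.
  95 = 23*4 + 3, so a_2 = 23.
  4 = 1*3 + 1, so a_3 = 1.
  3 = 3*1 + 0, so a_4 = 3.
The remainder reaches 0 after 5 divisions, so the expansion has 5 partial quotients, read off in order.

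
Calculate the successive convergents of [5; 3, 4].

5/1, 16/3, 69/13

Using the convergent recurrence p_i = a_i*p_{i-1} + p_{i-2}, q_i = a_i*q_{i-1} + q_{i-2} with p_{-2}=0, p_{-1}=1, q_{-2}=1, q_{-1}=0:
  i=0: a_0=5, p_0 = 5*1 + 0 = 5, q_0 = 5*0 + 1 = 1.
  i=1: a_1=3, p_1 = 3*5 + 1 = 16, q_1 = 3*1 + 0 = 3.
  i=2: a_2=4, p_2 = 4*16 + 5 = 69, q_2 = 4*3 + 1 = 13.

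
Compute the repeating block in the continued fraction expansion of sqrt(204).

Write x_i = (sqrt(204) + m_i)/d_i with (m_0, d_0) = (0, 1). a_0 = floor(sqrt(204)) = 14, since 14^2 = 196 <= 204 < 225 = 15^2.
Iterate m_{i+1} = d_i*a_i - m_i, d_{i+1} = (204 - m_{i+1}^2)/d_i, a_{i+1} = floor((a_0 + m_{i+1})/d_{i+1}):
  m_1 = 1*14 - 0 = 14, d_1 = (204 - 14^2)/1 = 8/1 = 8, a_1 = floor((14 + 14)/8) = 3.
  m_2 = 8*3 - 14 = 10, d_2 = (204 - 10^2)/8 = 104/8 = 13, a_2 = floor((14 + 10)/13) = 1.
  m_3 = 13*1 - 10 = 3, d_3 = (204 - 3^2)/13 = 195/13 = 15, a_3 = floor((14 + 3)/15) = 1.
  m_4 = 15*1 - 3 = 12, d_4 = (204 - 12^2)/15 = 60/15 = 4, a_4 = floor((14 + 12)/4) = 6.
  m_5 = 4*6 - 12 = 12, d_5 = (204 - 12^2)/4 = 60/4 = 15, a_5 = floor((14 + 12)/15) = 1.
  m_6 = 15*1 - 12 = 3, d_6 = (204 - 3^2)/15 = 195/15 = 13, a_6 = floor((14 + 3)/13) = 1.
  m_7 = 13*1 - 3 = 10, d_7 = (204 - 10^2)/13 = 104/13 = 8, a_7 = floor((14 + 10)/8) = 3.
  m_8 = 8*3 - 10 = 14, d_8 = (204 - 14^2)/8 = 8/8 = 1, a_8 = floor((14 + 14)/1) = 28.
  m_9 = 1*28 - 14 = 14, d_9 = (204 - 14^2)/1 = 8/1 = 8: (m_9, d_9) = (m_1, d_1) = (14, 8), so from here the quotients repeat a_1, ..., a_8; the period length is 8.
Hence the expansion of sqrt(204) is a_0 = 14 followed by the repeating block 3, 1, 1, 6, 1, 1, 3, 28 (period 8).

[14; (3, 1, 1, 6, 1, 1, 3, 28)]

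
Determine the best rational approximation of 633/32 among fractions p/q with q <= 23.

455/23

Expand x = 633/32 as a continued fraction with the Euclidean algorithm:
  633 = 19*32 + 25, so a_0 = 19.
  32 = 1*25 + 7, so a_1 = 1.
  25 = 3*7 + 4, so a_2 = 3.
  7 = 1*4 + 3, so a_3 = 1.
  4 = 1*3 + 1, so a_4 = 1.
  3 = 3*1 + 0, so a_5 = 3.
so x = [19; 1, 3, 1, 1, 3].
Convergents (p_i = a_i*p_{i-1} + p_{i-2}, q_i = a_i*q_{i-1} + q_{i-2} with p_{-2}=0, p_{-1}=1, q_{-2}=1, q_{-1}=0), until the denominator exceeds 23:
  i=0: a_0=19, p_0 = 19*1 + 0 = 19, q_0 = 19*0 + 1 = 1.
  i=1: a_1=1, p_1 = 1*19 + 1 = 20, q_1 = 1*1 + 0 = 1.
  i=2: a_2=3, p_2 = 3*20 + 19 = 79, q_2 = 3*1 + 1 = 4.
  i=3: a_3=1, p_3 = 1*79 + 20 = 99, q_3 = 1*4 + 1 = 5.
  i=4: a_4=1, p_4 = 1*99 + 79 = 178, q_4 = 1*5 + 4 = 9.
  i=5: a_5=3, p_5 = 3*178 + 99 = 633, q_5 = 3*9 + 5 = 32.
q_5 = 32 > 23, so the last convergent with denominator <= 23 is p_4/q_4 = 178/9.
The closest fraction with denominator <= 23 is either p_4/q_4 or the intermediate fraction (k*p_4 + p_3)/(k*q_4 + q_3) with the largest k >= 1 whose denominator stays <= 23; these approach x as k grows, and every other convergent or intermediate fraction in range is farther away.
Largest k: floor((23 - q_3)/q_4) = floor((23 - 5)/9) = 2.
That gives (2*178 + 99)/(2*9 + 5) = 455/23.
Compare the errors: |x - 178/9| = |633*9 - 178*32|/(32*9) = 1/288, and |x - 455/23| = |633*23 - 455*32|/(32*23) = 1/736.
Cross-multiplying, 1*288 = 288 < 736 = 1*736, so 1/736 is smaller: the intermediate fraction 455/23 is closer to x than 178/9.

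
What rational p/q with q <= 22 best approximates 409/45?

100/11

Expand x = 409/45 as a continued fraction with the Euclidean algorithm:
  409 = 9*45 + 4, so a_0 = 9.
  45 = 11*4 + 1, so a_1 = 11.
  4 = 4*1 + 0, so a_2 = 4.
so x = [9; 11, 4].
Convergents (p_i = a_i*p_{i-1} + p_{i-2}, q_i = a_i*q_{i-1} + q_{i-2} with p_{-2}=0, p_{-1}=1, q_{-2}=1, q_{-1}=0), until the denominator exceeds 22:
  i=0: a_0=9, p_0 = 9*1 + 0 = 9, q_0 = 9*0 + 1 = 1.
  i=1: a_1=11, p_1 = 11*9 + 1 = 100, q_1 = 11*1 + 0 = 11.
  i=2: a_2=4, p_2 = 4*100 + 9 = 409, q_2 = 4*11 + 1 = 45.
q_2 = 45 > 22, so the last convergent with denominator <= 22 is p_1/q_1 = 100/11.
The closest fraction with denominator <= 22 is either p_1/q_1 or the intermediate fraction (k*p_1 + p_0)/(k*q_1 + q_0) with the largest k >= 1 whose denominator stays <= 22; these approach x as k grows, and every other convergent or intermediate fraction in range is farther away.
Largest k: floor((22 - q_0)/q_1) = floor((22 - 1)/11) = 1.
That gives (1*100 + 9)/(1*11 + 1) = 109/12.
Compare the errors: |x - 100/11| = |409*11 - 100*45|/(45*11) = 1/495, and |x - 109/12| = |409*12 - 109*45|/(45*12) = 3/540.
Cross-multiplying, 1*540 = 540 < 1485 = 3*495, so 1/495 is smaller: the convergent 100/11 is closer to x than 109/12.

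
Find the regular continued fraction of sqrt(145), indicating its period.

Write x_i = (sqrt(145) + m_i)/d_i with (m_0, d_0) = (0, 1). a_0 = floor(sqrt(145)) = 12, since 12^2 = 144 <= 145 < 169 = 13^2.
Iterate m_{i+1} = d_i*a_i - m_i, d_{i+1} = (145 - m_{i+1}^2)/d_i, a_{i+1} = floor((a_0 + m_{i+1})/d_{i+1}):
  m_1 = 1*12 - 0 = 12, d_1 = (145 - 12^2)/1 = 1/1 = 1, a_1 = floor((12 + 12)/1) = 24.
  m_2 = 1*24 - 12 = 12, d_2 = (145 - 12^2)/1 = 1/1 = 1: (m_2, d_2) = (m_1, d_1) = (12, 1), so from here the quotient a_1 repeats; the period length is 1.
Hence the expansion of sqrt(145) is a_0 = 12 followed by the repeating block 24 (period 1).

[12; (24)]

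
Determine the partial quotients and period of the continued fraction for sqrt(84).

Write x_i = (sqrt(84) + m_i)/d_i with (m_0, d_0) = (0, 1). a_0 = floor(sqrt(84)) = 9, since 9^2 = 81 <= 84 < 100 = 10^2.
Iterate m_{i+1} = d_i*a_i - m_i, d_{i+1} = (84 - m_{i+1}^2)/d_i, a_{i+1} = floor((a_0 + m_{i+1})/d_{i+1}):
  m_1 = 1*9 - 0 = 9, d_1 = (84 - 9^2)/1 = 3/1 = 3, a_1 = floor((9 + 9)/3) = 6.
  m_2 = 3*6 - 9 = 9, d_2 = (84 - 9^2)/3 = 3/3 = 1, a_2 = floor((9 + 9)/1) = 18.
  m_3 = 1*18 - 9 = 9, d_3 = (84 - 9^2)/1 = 3/1 = 3: (m_3, d_3) = (m_1, d_1) = (9, 3), so from here the quotients repeat a_1, a_2; the period length is 2.
Hence the expansion of sqrt(84) is a_0 = 9 followed by the repeating block 6, 18 (period 2).

[9; (6, 18)]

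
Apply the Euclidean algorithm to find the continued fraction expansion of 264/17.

[15; 1, 1, 8]

Run the Euclidean algorithm on 264 and 17; the successive quotients are the partial quotients a_0, a_1, ... (each step inverts the fractional part left over by the previous one):
  264 = 15*17 + 9, so a_0 = 15.
  17 = 1*9 + 8, so a_1 = 1.
  9 = 1*8 + 1, so a_2 = 1.
  8 = 8*1 + 0, so a_3 = 8.
The remainder reaches 0 after 4 divisions, so the expansion has 4 partial quotients, read off in order.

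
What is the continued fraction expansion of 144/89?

[1; 1, 1, 1, 1, 1, 1, 1, 1, 2]

Run the Euclidean algorithm on 144 and 89; the successive quotients are the partial quotients a_0, a_1, ... (each step inverts the fractional part left over by the previous one):
  144 = 1*89 + 55, so a_0 = 1.
  89 = 1*55 + 34, so a_1 = 1.
  55 = 1*34 + 21, so a_2 = 1.
  34 = 1*21 + 13, so a_3 = 1.
  21 = 1*13 + 8, so a_4 = 1.
  13 = 1*8 + 5, so a_5 = 1.
  8 = 1*5 + 3, so a_6 = 1.
  5 = 1*3 + 2, so a_7 = 1.
  3 = 1*2 + 1, so a_8 = 1.
  2 = 2*1 + 0, so a_9 = 2.
The remainder reaches 0 after 10 divisions, so the expansion has 10 partial quotients, read off in order.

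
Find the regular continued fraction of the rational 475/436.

Run the Euclidean algorithm on 475 and 436; the successive quotients are the partial quotients a_0, a_1, ... (each step inverts the fractional part left over by the previous one):
  475 = 1*436 + 39, so a_0 = 1.
  436 = 11*39 + 7, so a_1 = 11.
  39 = 5*7 + 4, so a_2 = 5.
  7 = 1*4 + 3, so a_3 = 1.
  4 = 1*3 + 1, so a_4 = 1.
  3 = 3*1 + 0, so a_5 = 3.
The remainder reaches 0 after 6 divisions, so the expansion has 6 partial quotients, read off in order.

[1; 11, 5, 1, 1, 3]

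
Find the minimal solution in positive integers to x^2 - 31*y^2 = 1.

First expand sqrt(31) as a continued fraction. With x_i = (sqrt(31) + m_i)/d_i and (m_0, d_0) = (0, 1): a_0 = floor(sqrt(31)) = 5, since 5^2 = 25 <= 31 < 36 = 6^2.
Iterate m_{i+1} = d_i*a_i - m_i, d_{i+1} = (31 - m_{i+1}^2)/d_i, a_{i+1} = floor((a_0 + m_{i+1})/d_{i+1}):
  m_1 = 1*5 - 0 = 5, d_1 = (31 - 5^2)/1 = 6/1 = 6, a_1 = floor((5 + 5)/6) = 1.
  m_2 = 6*1 - 5 = 1, d_2 = (31 - 1^2)/6 = 30/6 = 5, a_2 = floor((5 + 1)/5) = 1.
  m_3 = 5*1 - 1 = 4, d_3 = (31 - 4^2)/5 = 15/5 = 3, a_3 = floor((5 + 4)/3) = 3.
  m_4 = 3*3 - 4 = 5, d_4 = (31 - 5^2)/3 = 6/3 = 2, a_4 = floor((5 + 5)/2) = 5.
  m_5 = 2*5 - 5 = 5, d_5 = (31 - 5^2)/2 = 6/2 = 3, a_5 = floor((5 + 5)/3) = 3.
  m_6 = 3*3 - 5 = 4, d_6 = (31 - 4^2)/3 = 15/3 = 5, a_6 = floor((5 + 4)/5) = 1.
  m_7 = 5*1 - 4 = 1, d_7 = (31 - 1^2)/5 = 30/5 = 6, a_7 = floor((5 + 1)/6) = 1.
  m_8 = 6*1 - 1 = 5, d_8 = (31 - 5^2)/6 = 6/6 = 1, a_8 = floor((5 + 5)/1) = 10.
  m_9 = 1*10 - 5 = 5, d_9 = (31 - 5^2)/1 = 6/1 = 6: (m_9, d_9) = (m_1, d_1) = (5, 6), so from here the quotients repeat a_1, ..., a_8; the period length is 8.
So sqrt(31) = [5; (1, 1, 3, 5, 3, 1, 1, 10)] with period length k = 8.
k is even, so the fundamental solution of x^2 - 31y^2 = 1 is (p_{k-1}, q_{k-1}) = (p_7, q_7); compute convergents through index 7.
Convergents (p_i = a_i*p_{i-1} + p_{i-2}, q_i = a_i*q_{i-1} + q_{i-2} with p_{-2}=0, p_{-1}=1, q_{-2}=1, q_{-1}=0):
  i=0: a_0=5, p_0 = 5*1 + 0 = 5, q_0 = 5*0 + 1 = 1.
  i=1: a_1=1, p_1 = 1*5 + 1 = 6, q_1 = 1*1 + 0 = 1.
  i=2: a_2=1, p_2 = 1*6 + 5 = 11, q_2 = 1*1 + 1 = 2.
  i=3: a_3=3, p_3 = 3*11 + 6 = 39, q_3 = 3*2 + 1 = 7.
  i=4: a_4=5, p_4 = 5*39 + 11 = 206, q_4 = 5*7 + 2 = 37.
  i=5: a_5=3, p_5 = 3*206 + 39 = 657, q_5 = 3*37 + 7 = 118.
  i=6: a_6=1, p_6 = 1*657 + 206 = 863, q_6 = 1*118 + 37 = 155.
  i=7: a_7=1, p_7 = 1*863 + 657 = 1520, q_7 = 1*155 + 118 = 273.
Check: 1520^2 - 31*273^2 = 2310400 - 2310399 = 1, so (x, y) = (1520, 273) solves the equation, and by the theorem it is the least positive solution.

(x, y) = (1520, 273)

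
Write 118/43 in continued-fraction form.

Run the Euclidean algorithm on 118 and 43; the successive quotients are the partial quotients a_0, a_1, ... (each step inverts the fractional part left over by the previous one):
  118 = 2*43 + 32, so a_0 = 2.
  43 = 1*32 + 11, so a_1 = 1.
  32 = 2*11 + 10, so a_2 = 2.
  11 = 1*10 + 1, so a_3 = 1.
  10 = 10*1 + 0, so a_4 = 10.
The remainder reaches 0 after 5 divisions, so the expansion has 5 partial quotients, read off in order.

[2; 1, 2, 1, 10]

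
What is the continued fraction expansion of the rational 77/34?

[2; 3, 1, 3, 2]

Run the Euclidean algorithm on 77 and 34; the successive quotients are the partial quotients a_0, a_1, ... (each step inverts the fractional part left over by the previous one):
  77 = 2*34 + 9, so a_0 = 2.
  34 = 3*9 + 7, so a_1 = 3.
  9 = 1*7 + 2, so a_2 = 1.
  7 = 3*2 + 1, so a_3 = 3.
  2 = 2*1 + 0, so a_4 = 2.
The remainder reaches 0 after 5 divisions, so the expansion has 5 partial quotients, read off in order.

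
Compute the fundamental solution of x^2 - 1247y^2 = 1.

First expand sqrt(1247) as a continued fraction. With x_i = (sqrt(1247) + m_i)/d_i and (m_0, d_0) = (0, 1): a_0 = floor(sqrt(1247)) = 35, since 35^2 = 1225 <= 1247 < 1296 = 36^2.
Iterate m_{i+1} = d_i*a_i - m_i, d_{i+1} = (1247 - m_{i+1}^2)/d_i, a_{i+1} = floor((a_0 + m_{i+1})/d_{i+1}):
  m_1 = 1*35 - 0 = 35, d_1 = (1247 - 35^2)/1 = 22/1 = 22, a_1 = floor((35 + 35)/22) = 3.
  m_2 = 22*3 - 35 = 31, d_2 = (1247 - 31^2)/22 = 286/22 = 13, a_2 = floor((35 + 31)/13) = 5.
  m_3 = 13*5 - 31 = 34, d_3 = (1247 - 34^2)/13 = 91/13 = 7, a_3 = floor((35 + 34)/7) = 9.
  m_4 = 7*9 - 34 = 29, d_4 = (1247 - 29^2)/7 = 406/7 = 58, a_4 = floor((35 + 29)/58) = 1.
  m_5 = 58*1 - 29 = 29, d_5 = (1247 - 29^2)/58 = 406/58 = 7, a_5 = floor((35 + 29)/7) = 9.
  m_6 = 7*9 - 29 = 34, d_6 = (1247 - 34^2)/7 = 91/7 = 13, a_6 = floor((35 + 34)/13) = 5.
  m_7 = 13*5 - 34 = 31, d_7 = (1247 - 31^2)/13 = 286/13 = 22, a_7 = floor((35 + 31)/22) = 3.
  m_8 = 22*3 - 31 = 35, d_8 = (1247 - 35^2)/22 = 22/22 = 1, a_8 = floor((35 + 35)/1) = 70.
  m_9 = 1*70 - 35 = 35, d_9 = (1247 - 35^2)/1 = 22/1 = 22: (m_9, d_9) = (m_1, d_1) = (35, 22), so from here the quotients repeat a_1, ..., a_8; the period length is 8.
So sqrt(1247) = [35; (3, 5, 9, 1, 9, 5, 3, 70)] with period length k = 8.
k is even, so the fundamental solution of x^2 - 1247y^2 = 1 is (p_{k-1}, q_{k-1}) = (p_7, q_7); compute convergents through index 7.
Convergents (p_i = a_i*p_{i-1} + p_{i-2}, q_i = a_i*q_{i-1} + q_{i-2} with p_{-2}=0, p_{-1}=1, q_{-2}=1, q_{-1}=0):
  i=0: a_0=35, p_0 = 35*1 + 0 = 35, q_0 = 35*0 + 1 = 1.
  i=1: a_1=3, p_1 = 3*35 + 1 = 106, q_1 = 3*1 + 0 = 3.
  i=2: a_2=5, p_2 = 5*106 + 35 = 565, q_2 = 5*3 + 1 = 16.
  i=3: a_3=9, p_3 = 9*565 + 106 = 5191, q_3 = 9*16 + 3 = 147.
  i=4: a_4=1, p_4 = 1*5191 + 565 = 5756, q_4 = 1*147 + 16 = 163.
  i=5: a_5=9, p_5 = 9*5756 + 5191 = 56995, q_5 = 9*163 + 147 = 1614.
  i=6: a_6=5, p_6 = 5*56995 + 5756 = 290731, q_6 = 5*1614 + 163 = 8233.
  i=7: a_7=3, p_7 = 3*290731 + 56995 = 929188, q_7 = 3*8233 + 1614 = 26313.
Check: 929188^2 - 1247*26313^2 = 863390339344 - 863390339343 = 1, so (x, y) = (929188, 26313) solves the equation, and by the theorem it is the least positive solution.

(x, y) = (929188, 26313)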